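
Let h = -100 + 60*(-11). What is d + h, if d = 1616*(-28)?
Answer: -46008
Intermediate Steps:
h = -760 (h = -100 - 660 = -760)
d = -45248
d + h = -45248 - 760 = -46008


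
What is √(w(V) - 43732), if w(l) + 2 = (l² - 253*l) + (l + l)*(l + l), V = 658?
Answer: 2*√488653 ≈ 1398.1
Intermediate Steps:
w(l) = -2 - 253*l + 5*l² (w(l) = -2 + ((l² - 253*l) + (l + l)*(l + l)) = -2 + ((l² - 253*l) + (2*l)*(2*l)) = -2 + ((l² - 253*l) + 4*l²) = -2 + (-253*l + 5*l²) = -2 - 253*l + 5*l²)
√(w(V) - 43732) = √((-2 - 253*658 + 5*658²) - 43732) = √((-2 - 166474 + 5*432964) - 43732) = √((-2 - 166474 + 2164820) - 43732) = √(1998344 - 43732) = √1954612 = 2*√488653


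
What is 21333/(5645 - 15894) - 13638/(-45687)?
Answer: -278288303/156082021 ≈ -1.7830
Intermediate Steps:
21333/(5645 - 15894) - 13638/(-45687) = 21333/(-10249) - 13638*(-1/45687) = 21333*(-1/10249) + 4546/15229 = -21333/10249 + 4546/15229 = -278288303/156082021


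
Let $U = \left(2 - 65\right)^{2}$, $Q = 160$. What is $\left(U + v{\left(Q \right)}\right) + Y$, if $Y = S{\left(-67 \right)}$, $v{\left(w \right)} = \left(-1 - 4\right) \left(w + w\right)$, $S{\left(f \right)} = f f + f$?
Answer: $6791$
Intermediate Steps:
$S{\left(f \right)} = f + f^{2}$ ($S{\left(f \right)} = f^{2} + f = f + f^{2}$)
$v{\left(w \right)} = - 10 w$ ($v{\left(w \right)} = - 5 \cdot 2 w = - 10 w$)
$Y = 4422$ ($Y = - 67 \left(1 - 67\right) = \left(-67\right) \left(-66\right) = 4422$)
$U = 3969$ ($U = \left(-63\right)^{2} = 3969$)
$\left(U + v{\left(Q \right)}\right) + Y = \left(3969 - 1600\right) + 4422 = 2369 + 4422 = 6791$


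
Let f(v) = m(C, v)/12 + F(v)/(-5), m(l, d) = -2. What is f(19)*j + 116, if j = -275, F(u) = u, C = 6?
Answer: 7241/6 ≈ 1206.8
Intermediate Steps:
f(v) = -⅙ - v/5 (f(v) = -2/12 + v/(-5) = -2*1/12 + v*(-⅕) = -⅙ - v/5)
f(19)*j + 116 = (-⅙ - ⅕*19)*(-275) + 116 = (-⅙ - 19/5)*(-275) + 116 = -119/30*(-275) + 116 = 6545/6 + 116 = 7241/6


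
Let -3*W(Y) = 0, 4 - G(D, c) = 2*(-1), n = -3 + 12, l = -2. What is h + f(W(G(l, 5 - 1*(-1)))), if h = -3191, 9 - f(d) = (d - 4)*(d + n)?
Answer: -3146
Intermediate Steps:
n = 9
G(D, c) = 6 (G(D, c) = 4 - 2*(-1) = 4 - 1*(-2) = 4 + 2 = 6)
W(Y) = 0 (W(Y) = -⅓*0 = 0)
f(d) = 9 - (-4 + d)*(9 + d) (f(d) = 9 - (d - 4)*(d + 9) = 9 - (-4 + d)*(9 + d))
h + f(W(G(l, 5 - 1*(-1)))) = -3191 + (45 - 1*0² - 5*0) = -3191 + (45 - 1*0 + 0) = -3191 + (45 + 0 + 0) = -3191 + 45 = -3146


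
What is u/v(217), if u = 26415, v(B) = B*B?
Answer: 26415/47089 ≈ 0.56096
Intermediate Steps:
v(B) = B²
u/v(217) = 26415/(217²) = 26415/47089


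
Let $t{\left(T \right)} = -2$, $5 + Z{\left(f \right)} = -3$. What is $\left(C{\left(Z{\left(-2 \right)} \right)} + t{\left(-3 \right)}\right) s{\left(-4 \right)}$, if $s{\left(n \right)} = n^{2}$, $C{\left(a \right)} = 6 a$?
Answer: $-800$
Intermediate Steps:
$Z{\left(f \right)} = -8$ ($Z{\left(f \right)} = -5 - 3 = -8$)
$\left(C{\left(Z{\left(-2 \right)} \right)} + t{\left(-3 \right)}\right) s{\left(-4 \right)} = \left(6 \left(-8\right) - 2\right) \left(-4\right)^{2} = \left(-48 - 2\right) 16 = \left(-50\right) 16 = -800$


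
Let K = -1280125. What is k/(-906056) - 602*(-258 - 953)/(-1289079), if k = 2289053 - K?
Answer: -2630743582147/583988881212 ≈ -4.5048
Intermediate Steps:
k = 3569178 (k = 2289053 - 1*(-1280125) = 2289053 + 1280125 = 3569178)
k/(-906056) - 602*(-258 - 953)/(-1289079) = 3569178/(-906056) - 602*(-258 - 953)/(-1289079) = 3569178*(-1/906056) - 602*(-1211)*(-1/1289079) = -1784589/453028 + 729022*(-1/1289079) = -1784589/453028 - 729022/1289079 = -2630743582147/583988881212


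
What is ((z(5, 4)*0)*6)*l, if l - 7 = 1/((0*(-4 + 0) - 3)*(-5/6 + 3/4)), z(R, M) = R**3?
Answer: 0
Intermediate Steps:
l = 11 (l = 7 + 1/((0*(-4 + 0) - 3)*(-5/6 + 3/4)) = 7 + 1/((0*(-4) - 3)*(-5*1/6 + 3*(1/4))) = 7 + 1/((0 - 3)*(-5/6 + 3/4)) = 7 + 1/(-3*(-1/12)) = 7 + 1/(1/4) = 7 + 4 = 11)
((z(5, 4)*0)*6)*l = ((5**3*0)*6)*11 = ((125*0)*6)*11 = (0*6)*11 = 0*11 = 0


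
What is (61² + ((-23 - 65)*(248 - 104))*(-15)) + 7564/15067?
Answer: 47868971/247 ≈ 1.9380e+5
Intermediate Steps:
(61² + ((-23 - 65)*(248 - 104))*(-15)) + 7564/15067 = (3721 - 88*144*(-15)) + 7564*(1/15067) = (3721 - 12672*(-15)) + 124/247 = (3721 + 190080) + 124/247 = 193801 + 124/247 = 47868971/247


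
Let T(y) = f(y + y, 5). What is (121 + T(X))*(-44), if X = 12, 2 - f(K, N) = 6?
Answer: -5148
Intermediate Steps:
f(K, N) = -4 (f(K, N) = 2 - 1*6 = 2 - 6 = -4)
T(y) = -4
(121 + T(X))*(-44) = (121 - 4)*(-44) = 117*(-44) = -5148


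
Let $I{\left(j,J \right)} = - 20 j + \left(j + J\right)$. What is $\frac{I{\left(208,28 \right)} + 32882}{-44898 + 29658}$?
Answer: $- \frac{14479}{7620} \approx -1.9001$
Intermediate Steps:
$I{\left(j,J \right)} = J - 19 j$ ($I{\left(j,J \right)} = - 20 j + \left(J + j\right) = J - 19 j$)
$\frac{I{\left(208,28 \right)} + 32882}{-44898 + 29658} = \frac{\left(28 - 3952\right) + 32882}{-44898 + 29658} = \frac{\left(28 - 3952\right) + 32882}{-15240} = \left(-3924 + 32882\right) \left(- \frac{1}{15240}\right) = 28958 \left(- \frac{1}{15240}\right) = - \frac{14479}{7620}$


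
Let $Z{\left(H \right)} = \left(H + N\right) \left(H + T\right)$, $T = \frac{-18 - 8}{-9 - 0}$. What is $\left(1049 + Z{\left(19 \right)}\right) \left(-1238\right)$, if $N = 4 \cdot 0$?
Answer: $- \frac{16321792}{9} \approx -1.8135 \cdot 10^{6}$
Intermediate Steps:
$T = \frac{26}{9}$ ($T = - \frac{26}{-9 + 0} = - \frac{26}{-9} = \left(-26\right) \left(- \frac{1}{9}\right) = \frac{26}{9} \approx 2.8889$)
$N = 0$
$Z{\left(H \right)} = H \left(\frac{26}{9} + H\right)$ ($Z{\left(H \right)} = \left(H + 0\right) \left(H + \frac{26}{9}\right) = H \left(\frac{26}{9} + H\right)$)
$\left(1049 + Z{\left(19 \right)}\right) \left(-1238\right) = \left(1049 + \frac{1}{9} \cdot 19 \left(26 + 9 \cdot 19\right)\right) \left(-1238\right) = \left(1049 + \frac{1}{9} \cdot 19 \left(26 + 171\right)\right) \left(-1238\right) = \left(1049 + \frac{1}{9} \cdot 19 \cdot 197\right) \left(-1238\right) = \left(1049 + \frac{3743}{9}\right) \left(-1238\right) = \frac{13184}{9} \left(-1238\right) = - \frac{16321792}{9}$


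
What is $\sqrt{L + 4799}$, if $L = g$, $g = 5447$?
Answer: $\sqrt{10246} \approx 101.22$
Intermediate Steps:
$L = 5447$
$\sqrt{L + 4799} = \sqrt{5447 + 4799} = \sqrt{10246}$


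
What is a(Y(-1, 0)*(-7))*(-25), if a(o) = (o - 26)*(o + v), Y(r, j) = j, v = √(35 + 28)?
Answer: 1950*√7 ≈ 5159.2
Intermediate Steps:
v = 3*√7 (v = √63 = 3*√7 ≈ 7.9373)
a(o) = (-26 + o)*(o + 3*√7) (a(o) = (o - 26)*(o + 3*√7) = (-26 + o)*(o + 3*√7))
a(Y(-1, 0)*(-7))*(-25) = ((0*(-7))² - 78*√7 - 0*(-7) + 3*(0*(-7))*√7)*(-25) = (0² - 78*√7 - 26*0 + 3*0*√7)*(-25) = (0 - 78*√7 + 0 + 0)*(-25) = -78*√7*(-25) = 1950*√7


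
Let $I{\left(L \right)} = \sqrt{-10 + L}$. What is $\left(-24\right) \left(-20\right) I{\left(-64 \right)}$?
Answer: $480 i \sqrt{74} \approx 4129.1 i$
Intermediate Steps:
$\left(-24\right) \left(-20\right) I{\left(-64 \right)} = \left(-24\right) \left(-20\right) \sqrt{-10 - 64} = 480 \sqrt{-74} = 480 i \sqrt{74}$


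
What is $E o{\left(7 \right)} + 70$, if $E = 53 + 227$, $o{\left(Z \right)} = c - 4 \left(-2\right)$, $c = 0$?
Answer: $2310$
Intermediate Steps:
$o{\left(Z \right)} = 8$ ($o{\left(Z \right)} = 0 - 4 \left(-2\right) = 0 - -8 = 0 + 8 = 8$)
$E = 280$
$E o{\left(7 \right)} + 70 = 280 \cdot 8 + 70 = 2240 + 70 = 2310$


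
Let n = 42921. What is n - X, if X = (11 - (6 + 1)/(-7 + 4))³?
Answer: 1094867/27 ≈ 40551.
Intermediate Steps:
X = 64000/27 (X = (11 - 7/(-3))³ = (11 - 7*(-1)/3)³ = (11 - 1*(-7/3))³ = (11 + 7/3)³ = (40/3)³ = 64000/27 ≈ 2370.4)
n - X = 42921 - 1*64000/27 = 42921 - 64000/27 = 1094867/27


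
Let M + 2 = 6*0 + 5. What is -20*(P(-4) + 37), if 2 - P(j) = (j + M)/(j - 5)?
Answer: -7000/9 ≈ -777.78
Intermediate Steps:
M = 3 (M = -2 + (6*0 + 5) = -2 + (0 + 5) = -2 + 5 = 3)
P(j) = 2 - (3 + j)/(-5 + j) (P(j) = 2 - (j + 3)/(j - 5) = 2 - (3 + j)/(-5 + j))
-20*(P(-4) + 37) = -20*((-13 - 4)/(-5 - 4) + 37) = -20*(-17/(-9) + 37) = -20*(-1/9*(-17) + 37) = -20*(17/9 + 37) = -20*350/9 = -7000/9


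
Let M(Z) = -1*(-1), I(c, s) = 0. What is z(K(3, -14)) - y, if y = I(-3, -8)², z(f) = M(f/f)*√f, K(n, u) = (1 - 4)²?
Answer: 3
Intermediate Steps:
M(Z) = 1
K(n, u) = 9 (K(n, u) = (-3)² = 9)
z(f) = √f (z(f) = 1*√f = √f)
y = 0 (y = 0² = 0)
z(K(3, -14)) - y = √9 - 1*0 = 3 + 0 = 3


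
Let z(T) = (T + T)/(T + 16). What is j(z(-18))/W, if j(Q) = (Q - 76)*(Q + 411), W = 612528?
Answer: -4147/102088 ≈ -0.040622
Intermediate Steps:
z(T) = 2*T/(16 + T) (z(T) = (2*T)/(16 + T) = 2*T/(16 + T))
j(Q) = (-76 + Q)*(411 + Q)
j(z(-18))/W = (-31236 + (2*(-18)/(16 - 18))² + 335*(2*(-18)/(16 - 18)))/612528 = (-31236 + (2*(-18)/(-2))² + 335*(2*(-18)/(-2)))*(1/612528) = (-31236 + (2*(-18)*(-½))² + 335*(2*(-18)*(-½)))*(1/612528) = (-31236 + 18² + 335*18)*(1/612528) = (-31236 + 324 + 6030)*(1/612528) = -24882*1/612528 = -4147/102088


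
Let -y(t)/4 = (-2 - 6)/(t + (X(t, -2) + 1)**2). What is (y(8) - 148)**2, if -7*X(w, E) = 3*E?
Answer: 6635731600/314721 ≈ 21085.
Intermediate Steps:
X(w, E) = -3*E/7
y(t) = 32/(169/49 + t) (y(t) = -4*(-2 - 6)/(t + (-3/7*(-2) + 1)**2) = -(-32)/(t + (6/7 + 1)**2) = -(-32)/(t + (13/7)**2) = -(-32)/(t + 169/49) = -(-32)/(169/49 + t) = 32/(169/49 + t))
(y(8) - 148)**2 = (1568/(169 + 49*8) - 148)**2 = (1568/(169 + 392) - 148)**2 = (1568/561 - 148)**2 = (-81460/561)**2 = 6635731600/314721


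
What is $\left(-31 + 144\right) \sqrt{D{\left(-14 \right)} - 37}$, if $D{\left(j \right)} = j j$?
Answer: $113 \sqrt{159} \approx 1424.9$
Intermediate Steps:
$D{\left(j \right)} = j^{2}$
$\left(-31 + 144\right) \sqrt{D{\left(-14 \right)} - 37} = \left(-31 + 144\right) \sqrt{\left(-14\right)^{2} - 37} = 113 \sqrt{196 - 37} = 113 \sqrt{159}$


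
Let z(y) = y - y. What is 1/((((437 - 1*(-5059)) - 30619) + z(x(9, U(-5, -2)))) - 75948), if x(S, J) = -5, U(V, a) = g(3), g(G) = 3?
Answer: -1/101071 ≈ -9.8940e-6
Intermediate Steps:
U(V, a) = 3
z(y) = 0
1/((((437 - 1*(-5059)) - 30619) + z(x(9, U(-5, -2)))) - 75948) = 1/((((437 - 1*(-5059)) - 30619) + 0) - 75948) = 1/((((437 + 5059) - 30619) + 0) - 75948) = 1/(((5496 - 30619) + 0) - 75948) = 1/((-25123 + 0) - 75948) = 1/(-25123 - 75948) = 1/(-101071) = -1/101071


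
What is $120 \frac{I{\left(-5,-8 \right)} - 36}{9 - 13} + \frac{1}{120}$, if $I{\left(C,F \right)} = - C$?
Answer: $\frac{111601}{120} \approx 930.01$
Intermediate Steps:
$120 \frac{I{\left(-5,-8 \right)} - 36}{9 - 13} + \frac{1}{120} = 120 \frac{\left(-1\right) \left(-5\right) - 36}{9 - 13} + \frac{1}{120} = 120 \frac{5 - 36}{-4} + \frac{1}{120} = 120 \left(\left(-31\right) \left(- \frac{1}{4}\right)\right) + \frac{1}{120} = 120 \cdot \frac{31}{4} + \frac{1}{120} = 930 + \frac{1}{120} = \frac{111601}{120}$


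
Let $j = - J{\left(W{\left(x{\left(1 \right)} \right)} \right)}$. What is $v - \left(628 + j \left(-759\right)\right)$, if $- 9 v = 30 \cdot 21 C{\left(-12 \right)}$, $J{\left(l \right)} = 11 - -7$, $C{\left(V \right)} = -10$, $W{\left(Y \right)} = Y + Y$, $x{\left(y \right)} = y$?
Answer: $-13590$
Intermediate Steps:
$W{\left(Y \right)} = 2 Y$
$J{\left(l \right)} = 18$ ($J{\left(l \right)} = 11 + 7 = 18$)
$v = 700$ ($v = - \frac{30 \cdot 21 \left(-10\right)}{9} = - \frac{630 \left(-10\right)}{9} = \left(- \frac{1}{9}\right) \left(-6300\right) = 700$)
$j = -18$ ($j = \left(-1\right) 18 = -18$)
$v - \left(628 + j \left(-759\right)\right) = 700 - \left(628 - -13662\right) = 700 - \left(628 + 13662\right) = 700 - 14290 = -13590$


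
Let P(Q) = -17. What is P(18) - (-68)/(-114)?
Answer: -1003/57 ≈ -17.596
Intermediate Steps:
P(18) - (-68)/(-114) = -17 - (-68)/(-114) = -17 - (-68)*(-1)/114 = -17 - 1*34/57 = -17 - 34/57 = -1003/57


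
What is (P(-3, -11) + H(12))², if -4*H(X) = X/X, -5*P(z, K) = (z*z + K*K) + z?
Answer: 263169/400 ≈ 657.92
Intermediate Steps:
P(z, K) = -z/5 - K²/5 - z²/5 (P(z, K) = -((z*z + K*K) + z)/5 = -((z² + K²) + z)/5 = -((K² + z²) + z)/5 = -(z + K² + z²)/5 = -z/5 - K²/5 - z²/5)
H(X) = -¼ (H(X) = -X/(4*X) = -¼*1 = -¼)
(P(-3, -11) + H(12))² = ((-⅕*(-3) - ⅕*(-11)² - ⅕*(-3)²) - ¼)² = ((⅗ - ⅕*121 - ⅕*9) - ¼)² = ((⅗ - 121/5 - 9/5) - ¼)² = (-127/5 - ¼)² = (-513/20)² = 263169/400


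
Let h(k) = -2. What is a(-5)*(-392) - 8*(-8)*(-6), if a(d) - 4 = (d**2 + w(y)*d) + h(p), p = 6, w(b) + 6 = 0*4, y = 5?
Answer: -22728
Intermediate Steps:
w(b) = -6 (w(b) = -6 + 0*4 = -6 + 0 = -6)
a(d) = 2 + d**2 - 6*d (a(d) = 4 + ((d**2 - 6*d) - 2) = 4 + (-2 + d**2 - 6*d) = 2 + d**2 - 6*d)
a(-5)*(-392) - 8*(-8)*(-6) = (2 + (-5)**2 - 6*(-5))*(-392) - 8*(-8)*(-6) = (2 + 25 + 30)*(-392) - (-64)*(-6) = 57*(-392) - 1*384 = -22344 - 384 = -22728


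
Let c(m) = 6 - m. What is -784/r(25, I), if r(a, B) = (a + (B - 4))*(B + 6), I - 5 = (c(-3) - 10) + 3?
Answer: -28/13 ≈ -2.1538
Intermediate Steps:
I = 7 (I = 5 + (((6 - 1*(-3)) - 10) + 3) = 5 + (((6 + 3) - 10) + 3) = 5 + ((9 - 10) + 3) = 5 + (-1 + 3) = 5 + 2 = 7)
r(a, B) = (6 + B)*(-4 + B + a) (r(a, B) = (a + (-4 + B))*(6 + B) = (-4 + B + a)*(6 + B) = (6 + B)*(-4 + B + a))
-784/r(25, I) = -784/(-24 + 7**2 + 2*7 + 6*25 + 7*25) = -784/(-24 + 49 + 14 + 150 + 175) = -784/364 = -784*1/364 = -28/13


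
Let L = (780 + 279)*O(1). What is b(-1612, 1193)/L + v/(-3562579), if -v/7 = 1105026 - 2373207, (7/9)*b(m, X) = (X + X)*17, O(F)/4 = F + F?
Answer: 129015087069/35212530836 ≈ 3.6639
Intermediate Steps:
O(F) = 8*F (O(F) = 4*(F + F) = 4*(2*F) = 8*F)
b(m, X) = 306*X/7 (b(m, X) = 9*((X + X)*17)/7 = 9*((2*X)*17)/7 = 9*(34*X)/7 = 306*X/7)
L = 8472 (L = (780 + 279)*(8*1) = 1059*8 = 8472)
v = 8877267 (v = -7*(1105026 - 2373207) = -7*(-1268181) = 8877267)
b(-1612, 1193)/L + v/(-3562579) = ((306/7)*1193)/8472 + 8877267/(-3562579) = (365058/7)*(1/8472) + 8877267*(-1/3562579) = 60843/9884 - 8877267/3562579 = 129015087069/35212530836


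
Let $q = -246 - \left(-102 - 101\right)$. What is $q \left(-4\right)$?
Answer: $172$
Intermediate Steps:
$q = -43$ ($q = -246 - \left(-102 - 101\right) = -246 - -203 = -246 + 203 = -43$)
$q \left(-4\right) = \left(-43\right) \left(-4\right) = 172$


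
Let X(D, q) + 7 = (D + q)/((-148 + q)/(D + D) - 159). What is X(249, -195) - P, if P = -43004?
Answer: 3419309533/79525 ≈ 42997.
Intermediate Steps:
X(D, q) = -7 + (D + q)/(-159 + (-148 + q)/(2*D)) (X(D, q) = -7 + (D + q)/((-148 + q)/(D + D) - 159) = -7 + (D + q)/((-148 + q)/((2*D)) - 159) = -7 + (D + q)/((-148 + q)*(1/(2*D)) - 159) = -7 + (D + q)/((-148 + q)/(2*D) - 159) = -7 + (D + q)/(-159 + (-148 + q)/(2*D)))
X(249, -195) - P = (-1036 - 2226*249 - 2*249² + 7*(-195) - 2*249*(-195))/(148 - 1*(-195) + 318*249) - 1*(-43004) = (-1036 - 554274 - 2*62001 - 1365 + 97110)/(148 + 195 + 79182) + 43004 = (-1036 - 554274 - 124002 - 1365 + 97110)/79525 + 43004 = (1/79525)*(-583567) + 43004 = -583567/79525 + 43004 = 3419309533/79525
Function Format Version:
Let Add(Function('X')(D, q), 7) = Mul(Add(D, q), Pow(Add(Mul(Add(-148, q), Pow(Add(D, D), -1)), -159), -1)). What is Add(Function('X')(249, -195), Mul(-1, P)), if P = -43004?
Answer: Rational(3419309533, 79525) ≈ 42997.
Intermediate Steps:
Function('X')(D, q) = Add(-7, Mul(Pow(Add(-159, Mul(Rational(1, 2), Pow(D, -1), Add(-148, q))), -1), Add(D, q))) (Function('X')(D, q) = Add(-7, Mul(Add(D, q), Pow(Add(Mul(Add(-148, q), Pow(Add(D, D), -1)), -159), -1))) = Add(-7, Mul(Add(D, q), Pow(Add(Mul(Add(-148, q), Pow(Mul(2, D), -1)), -159), -1))) = Add(-7, Mul(Add(D, q), Pow(Add(Mul(Add(-148, q), Mul(Rational(1, 2), Pow(D, -1))), -159), -1))) = Add(-7, Mul(Add(D, q), Pow(Add(Mul(Rational(1, 2), Pow(D, -1), Add(-148, q)), -159), -1))) = Add(-7, Mul(Add(D, q), Pow(Add(-159, Mul(Rational(1, 2), Pow(D, -1), Add(-148, q))), -1))) = Add(-7, Mul(Pow(Add(-159, Mul(Rational(1, 2), Pow(D, -1), Add(-148, q))), -1), Add(D, q))))
Add(Function('X')(249, -195), Mul(-1, P)) = Add(Mul(Pow(Add(148, Mul(-1, -195), Mul(318, 249)), -1), Add(-1036, Mul(-2226, 249), Mul(-2, Pow(249, 2)), Mul(7, -195), Mul(-2, 249, -195))), Mul(-1, -43004)) = Add(Mul(Pow(Add(148, 195, 79182), -1), Add(-1036, -554274, Mul(-2, 62001), -1365, 97110)), 43004) = Add(Mul(Pow(79525, -1), Add(-1036, -554274, -124002, -1365, 97110)), 43004) = Add(Mul(Rational(1, 79525), -583567), 43004) = Add(Rational(-583567, 79525), 43004) = Rational(3419309533, 79525)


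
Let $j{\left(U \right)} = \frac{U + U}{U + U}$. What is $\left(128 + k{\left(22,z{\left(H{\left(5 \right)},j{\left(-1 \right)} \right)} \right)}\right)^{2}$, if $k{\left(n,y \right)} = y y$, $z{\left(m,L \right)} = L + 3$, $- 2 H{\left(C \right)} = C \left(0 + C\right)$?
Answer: $20736$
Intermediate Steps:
$j{\left(U \right)} = 1$ ($j{\left(U \right)} = \frac{2 U}{2 U} = 2 U \frac{1}{2 U} = 1$)
$H{\left(C \right)} = - \frac{C^{2}}{2}$ ($H{\left(C \right)} = - \frac{C \left(0 + C\right)}{2} = - \frac{C C}{2} = - \frac{C^{2}}{2}$)
$z{\left(m,L \right)} = 3 + L$
$k{\left(n,y \right)} = y^{2}$
$\left(128 + k{\left(22,z{\left(H{\left(5 \right)},j{\left(-1 \right)} \right)} \right)}\right)^{2} = \left(128 + \left(3 + 1\right)^{2}\right)^{2} = \left(128 + 4^{2}\right)^{2} = \left(128 + 16\right)^{2} = 144^{2} = 20736$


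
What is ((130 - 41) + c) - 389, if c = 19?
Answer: -281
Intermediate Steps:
((130 - 41) + c) - 389 = ((130 - 41) + 19) - 389 = (89 + 19) - 389 = 108 - 389 = -281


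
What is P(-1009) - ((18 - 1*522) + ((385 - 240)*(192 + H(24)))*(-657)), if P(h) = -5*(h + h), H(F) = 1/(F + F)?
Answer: 292855339/16 ≈ 1.8303e+7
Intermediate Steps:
H(F) = 1/(2*F)
P(h) = -10*h
P(-1009) - ((18 - 1*522) + ((385 - 240)*(192 + H(24)))*(-657)) = -10*(-1009) - ((18 - 1*522) + ((385 - 240)*(192 + (½)/24))*(-657)) = 10090 - ((18 - 522) + (145*(192 + (½)*(1/24)))*(-657)) = 10090 - (-504 + (145*(192 + 1/48))*(-657)) = 10090 - (-504 + (145*(9217/48))*(-657)) = 10090 - (-504 + (1336465/48)*(-657)) = 10090 - (-504 - 292685835/16) = 10090 - 1*(-292693899/16) = 10090 + 292693899/16 = 292855339/16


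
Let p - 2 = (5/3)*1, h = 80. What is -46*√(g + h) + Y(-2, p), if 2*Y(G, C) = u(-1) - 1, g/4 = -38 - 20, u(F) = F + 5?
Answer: 3/2 - 92*I*√38 ≈ 1.5 - 567.13*I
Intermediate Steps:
u(F) = 5 + F
g = -232 (g = 4*(-38 - 20) = 4*(-58) = -232)
p = 11/3 (p = 2 + (5/3)*1 = 2 + 5/3 = 11/3 ≈ 3.6667)
Y(G, C) = 3/2 (Y(G, C) = ((5 - 1) - 1)/2 = (4 - 1)/2 = (½)*3 = 3/2)
-46*√(g + h) + Y(-2, p) = -46*√(-232 + 80) + 3/2 = -92*I*√38 + 3/2 = 3/2 - 92*I*√38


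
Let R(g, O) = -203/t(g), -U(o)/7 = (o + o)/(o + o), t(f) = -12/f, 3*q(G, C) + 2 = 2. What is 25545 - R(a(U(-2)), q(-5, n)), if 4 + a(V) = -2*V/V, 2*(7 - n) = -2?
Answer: 51293/2 ≈ 25647.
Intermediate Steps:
n = 8 (n = 7 - ½*(-2) = 7 + 1 = 8)
q(G, C) = 0 (q(G, C) = -⅔ + (⅓)*2 = -⅔ + ⅔ = 0)
U(o) = -7 (U(o) = -7*(o + o)/(o + o) = -7*2*o/(2*o) = -7*2*o*1/(2*o) = -7*1 = -7)
a(V) = -6 (a(V) = -4 - 2*V/V = -4 - 2*1 = -4 - 2 = -6)
R(g, O) = 203*g/12 (R(g, O) = -203*(-g/12) = -(-203)*g/12 = 203*g/12)
25545 - R(a(U(-2)), q(-5, n)) = 25545 - 203*(-6)/12 = 25545 - 1*(-203/2) = 25545 + 203/2 = 51293/2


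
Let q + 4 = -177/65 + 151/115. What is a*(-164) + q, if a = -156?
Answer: 38239992/1495 ≈ 25579.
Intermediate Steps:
q = -8088/1495 (q = -4 + (-177/65 + 151/115) = -4 - 2108/1495 = -8088/1495 ≈ -5.4100)
a*(-164) + q = -156*(-164) - 8088/1495 = 25584 - 8088/1495 = 38239992/1495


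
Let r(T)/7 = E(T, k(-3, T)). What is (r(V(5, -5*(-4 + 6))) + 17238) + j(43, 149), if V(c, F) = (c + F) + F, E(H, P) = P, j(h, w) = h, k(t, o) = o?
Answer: 17176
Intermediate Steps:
V(c, F) = c + 2*F (V(c, F) = (F + c) + F = c + 2*F)
r(T) = 7*T
(r(V(5, -5*(-4 + 6))) + 17238) + j(43, 149) = (7*(5 + 2*(-5*(-4 + 6))) + 17238) + 43 = (7*(5 + 2*(-5*2)) + 17238) + 43 = (7*(5 + 2*(-10)) + 17238) + 43 = (7*(5 - 20) + 17238) + 43 = (7*(-15) + 17238) + 43 = (-105 + 17238) + 43 = 17133 + 43 = 17176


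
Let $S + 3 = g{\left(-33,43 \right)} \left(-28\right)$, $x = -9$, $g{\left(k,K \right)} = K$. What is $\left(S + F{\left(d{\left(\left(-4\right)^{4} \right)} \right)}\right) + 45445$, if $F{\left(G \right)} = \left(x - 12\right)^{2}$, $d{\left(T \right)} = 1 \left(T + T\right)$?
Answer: $44679$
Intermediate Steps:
$S = -1207$ ($S = -3 + 43 \left(-28\right) = -3 - 1204 = -1207$)
$d{\left(T \right)} = 2 T$ ($d{\left(T \right)} = 1 \cdot 2 T = 2 T$)
$F{\left(G \right)} = 441$ ($F{\left(G \right)} = \left(-9 - 12\right)^{2} = \left(-21\right)^{2} = 441$)
$\left(S + F{\left(d{\left(\left(-4\right)^{4} \right)} \right)}\right) + 45445 = \left(-1207 + 441\right) + 45445 = -766 + 45445 = 44679$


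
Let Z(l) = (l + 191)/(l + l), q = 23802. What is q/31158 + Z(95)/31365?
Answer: 437819012/573090825 ≈ 0.76396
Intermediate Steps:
Z(l) = (191 + l)/(2*l) (Z(l) = (191 + l)/((2*l)) = (191 + l)*(1/(2*l)) = (191 + l)/(2*l))
q/31158 + Z(95)/31365 = 23802/31158 + ((1/2)*(191 + 95)/95)/31365 = 23802*(1/31158) + ((1/2)*(1/95)*286)*(1/31365) = 3967/5193 + (143/95)*(1/31365) = 3967/5193 + 143/2979675 = 437819012/573090825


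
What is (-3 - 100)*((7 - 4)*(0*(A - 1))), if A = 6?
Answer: 0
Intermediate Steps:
(-3 - 100)*((7 - 4)*(0*(A - 1))) = (-3 - 100)*((7 - 4)*(0*(6 - 1))) = -309*0*5 = -309*0 = -103*0 = 0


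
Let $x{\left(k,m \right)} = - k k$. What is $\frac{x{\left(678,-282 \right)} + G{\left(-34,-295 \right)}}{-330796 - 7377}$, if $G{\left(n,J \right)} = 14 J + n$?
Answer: $\frac{42168}{30743} \approx 1.3716$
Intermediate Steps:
$G{\left(n,J \right)} = n + 14 J$
$x{\left(k,m \right)} = - k^{2}$
$\frac{x{\left(678,-282 \right)} + G{\left(-34,-295 \right)}}{-330796 - 7377} = \frac{- 678^{2} + \left(-34 + 14 \left(-295\right)\right)}{-330796 - 7377} = \frac{\left(-1\right) 459684 - 4164}{-338173} = \left(-459684 - 4164\right) \left(- \frac{1}{338173}\right) = \left(-463848\right) \left(- \frac{1}{338173}\right) = \frac{42168}{30743}$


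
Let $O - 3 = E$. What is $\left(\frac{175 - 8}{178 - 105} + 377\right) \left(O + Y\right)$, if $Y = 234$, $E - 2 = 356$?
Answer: $\frac{16474360}{73} \approx 2.2568 \cdot 10^{5}$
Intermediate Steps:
$E = 358$ ($E = 2 + 356 = 358$)
$O = 361$ ($O = 3 + 358 = 361$)
$\left(\frac{175 - 8}{178 - 105} + 377\right) \left(O + Y\right) = \left(\frac{175 - 8}{178 - 105} + 377\right) \left(361 + 234\right) = \left(\frac{167}{73} + 377\right) 595 = \frac{27688}{73} \cdot 595 = \frac{16474360}{73}$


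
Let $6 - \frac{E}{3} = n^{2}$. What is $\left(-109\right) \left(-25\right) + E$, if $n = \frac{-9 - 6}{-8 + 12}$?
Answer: $\frac{43213}{16} \approx 2700.8$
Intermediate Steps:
$n = - \frac{15}{4} \approx -3.75$
$E = - \frac{387}{16}$ ($E = 18 - 3 \left(- \frac{15}{4}\right)^{2} = 18 - \frac{675}{16} = - \frac{387}{16} \approx -24.188$)
$\left(-109\right) \left(-25\right) + E = \left(-109\right) \left(-25\right) - \frac{387}{16} = 2725 - \frac{387}{16} = \frac{43213}{16}$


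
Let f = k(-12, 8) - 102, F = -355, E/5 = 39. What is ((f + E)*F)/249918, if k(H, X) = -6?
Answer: -10295/83306 ≈ -0.12358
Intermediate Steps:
E = 195 (E = 5*39 = 195)
f = -108 (f = -6 - 102 = -108)
((f + E)*F)/249918 = ((-108 + 195)*(-355))/249918 = (87*(-355))*(1/249918) = -30885*1/249918 = -10295/83306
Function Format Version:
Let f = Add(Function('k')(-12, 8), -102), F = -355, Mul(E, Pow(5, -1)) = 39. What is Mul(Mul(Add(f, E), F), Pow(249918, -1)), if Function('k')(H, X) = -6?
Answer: Rational(-10295, 83306) ≈ -0.12358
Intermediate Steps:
E = 195 (E = Mul(5, 39) = 195)
f = -108 (f = Add(-6, -102) = -108)
Mul(Mul(Add(f, E), F), Pow(249918, -1)) = Mul(Mul(Add(-108, 195), -355), Pow(249918, -1)) = Mul(Mul(87, -355), Rational(1, 249918)) = Mul(-30885, Rational(1, 249918)) = Rational(-10295, 83306)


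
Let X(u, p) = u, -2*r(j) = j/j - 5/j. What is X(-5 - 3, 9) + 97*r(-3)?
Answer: -412/3 ≈ -137.33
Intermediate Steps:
r(j) = -½ + 5/(2*j) (r(j) = -(j/j - 5/j)/2 = -(1 - 5/j)/2 = -½ + 5/(2*j))
X(-5 - 3, 9) + 97*r(-3) = (-5 - 3) + 97*((½)*(5 - 1*(-3))/(-3)) = -8 + 97*((½)*(-⅓)*(5 + 3)) = -8 + 97*((½)*(-⅓)*8) = -8 + 97*(-4/3) = -8 - 388/3 = -412/3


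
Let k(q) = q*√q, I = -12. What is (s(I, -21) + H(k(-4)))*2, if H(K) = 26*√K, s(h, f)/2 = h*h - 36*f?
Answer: 3600 - 104*(-1)^(¾)*√2 ≈ 3704.0 - 104.0*I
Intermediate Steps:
s(h, f) = -72*f + 2*h² (s(h, f) = 2*(h*h - 36*f) = 2*(h² - 36*f) = -72*f + 2*h²)
k(q) = q^(3/2)
(s(I, -21) + H(k(-4)))*2 = ((-72*(-21) + 2*(-12)²) + 26*√((-4)^(3/2)))*2 = ((1512 + 2*144) + 26*√(-8*I))*2 = ((1512 + 288) + 26*(2*(1 - I)))*2 = (1800 + 52*(1 - I))*2 = 3600 + 104*(1 - I)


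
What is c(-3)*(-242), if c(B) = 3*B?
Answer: 2178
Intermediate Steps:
c(-3)*(-242) = (3*(-3))*(-242) = -9*(-242) = 2178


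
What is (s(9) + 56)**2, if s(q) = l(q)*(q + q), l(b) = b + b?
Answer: 144400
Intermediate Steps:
l(b) = 2*b
s(q) = 4*q**2 (s(q) = (2*q)*(q + q) = (2*q)*(2*q) = 4*q**2)
(s(9) + 56)**2 = (4*9**2 + 56)**2 = (4*81 + 56)**2 = (324 + 56)**2 = 380**2 = 144400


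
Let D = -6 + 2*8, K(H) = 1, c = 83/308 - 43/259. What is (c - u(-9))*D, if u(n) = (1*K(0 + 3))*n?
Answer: 518715/5698 ≈ 91.035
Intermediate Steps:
c = 1179/11396 (c = 83*(1/308) - 43*1/259 = 83/308 - 43/259 = 1179/11396 ≈ 0.10346)
u(n) = n (u(n) = (1*1)*n = 1*n = n)
D = 10 (D = -6 + 16 = 10)
(c - u(-9))*D = (1179/11396 - 1*(-9))*10 = (1179/11396 + 9)*10 = (103743/11396)*10 = 518715/5698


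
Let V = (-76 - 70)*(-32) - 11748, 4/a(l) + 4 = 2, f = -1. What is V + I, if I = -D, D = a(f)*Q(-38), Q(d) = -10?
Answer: -7096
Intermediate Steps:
a(l) = -2 (a(l) = 4/(-4 + 2) = 4/(-2) = 4*(-½) = -2)
D = 20 (D = -2*(-10) = 20)
I = -20 (I = -1*20 = -20)
V = -7076 (V = -146*(-32) - 11748 = 4672 - 11748 = -7076)
V + I = -7076 - 20 = -7096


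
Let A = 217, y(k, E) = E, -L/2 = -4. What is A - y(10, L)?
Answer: 209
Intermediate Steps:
L = 8 (L = -2*(-4) = 8)
A - y(10, L) = 217 - 1*8 = 217 - 8 = 209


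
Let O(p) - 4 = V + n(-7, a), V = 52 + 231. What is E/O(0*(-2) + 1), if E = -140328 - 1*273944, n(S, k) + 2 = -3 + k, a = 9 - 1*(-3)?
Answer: -207136/147 ≈ -1409.1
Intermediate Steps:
a = 12 (a = 9 + 3 = 12)
n(S, k) = -5 + k (n(S, k) = -2 + (-3 + k) = -5 + k)
V = 283
O(p) = 294 (O(p) = 4 + (283 + (-5 + 12)) = 4 + (283 + 7) = 4 + 290 = 294)
E = -414272 (E = -140328 - 273944 = -414272)
E/O(0*(-2) + 1) = -414272/294 = -414272*1/294 = -207136/147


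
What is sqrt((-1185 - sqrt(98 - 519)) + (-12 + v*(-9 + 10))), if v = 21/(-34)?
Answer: sqrt(-1384446 - 1156*I*sqrt(421))/34 ≈ 0.29644 - 34.608*I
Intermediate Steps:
v = -21/34 (v = 21*(-1/34) = -21/34 ≈ -0.61765)
sqrt((-1185 - sqrt(98 - 519)) + (-12 + v*(-9 + 10))) = sqrt((-1185 - sqrt(98 - 519)) + (-12 - 21*(-9 + 10)/34)) = sqrt((-1185 - sqrt(-421)) + (-12 - 21/34*1)) = sqrt((-1185 - I*sqrt(421)) + (-12 - 21/34)) = sqrt((-1185 - I*sqrt(421)) - 429/34) = sqrt(-40719/34 - I*sqrt(421))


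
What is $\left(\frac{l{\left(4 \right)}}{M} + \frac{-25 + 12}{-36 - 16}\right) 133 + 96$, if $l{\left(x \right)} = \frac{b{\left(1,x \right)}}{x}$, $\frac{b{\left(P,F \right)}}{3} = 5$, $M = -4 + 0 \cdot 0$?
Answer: $\frac{73}{16} \approx 4.5625$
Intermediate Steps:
$M = -4$ ($M = -4 + 0 = -4$)
$b{\left(P,F \right)} = 15$ ($b{\left(P,F \right)} = 3 \cdot 5 = 15$)
$l{\left(x \right)} = \frac{15}{x}$
$\left(\frac{l{\left(4 \right)}}{M} + \frac{-25 + 12}{-36 - 16}\right) 133 + 96 = \left(\frac{15 \cdot \frac{1}{4}}{-4} + \frac{-25 + 12}{-36 - 16}\right) 133 + 96 = \left(15 \cdot \frac{1}{4} \left(- \frac{1}{4}\right) - \frac{13}{-36 - 16}\right) 133 + 96 = \left(\frac{15}{4} \left(- \frac{1}{4}\right) - \frac{13}{-52}\right) 133 + 96 = \left(- \frac{15}{16} - - \frac{1}{4}\right) 133 + 96 = \left(- \frac{15}{16} + \frac{1}{4}\right) 133 + 96 = \left(- \frac{11}{16}\right) 133 + 96 = - \frac{1463}{16} + 96 = \frac{73}{16}$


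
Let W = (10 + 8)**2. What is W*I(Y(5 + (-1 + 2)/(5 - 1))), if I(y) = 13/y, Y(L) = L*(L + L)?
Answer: 3744/49 ≈ 76.408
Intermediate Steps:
Y(L) = 2*L**2 (Y(L) = L*(2*L) = 2*L**2)
W = 324 (W = 18**2 = 324)
W*I(Y(5 + (-1 + 2)/(5 - 1))) = 324*(13/((2*(5 + (-1 + 2)/(5 - 1))**2))) = 324*(13/((2*(5 + 1/4)**2))) = 324*(13/((2*(21/4)**2))) = 324*(13/((2*(441/16)))) = 324*(13/(441/8)) = 324*(13*(8/441)) = 324*(104/441) = 3744/49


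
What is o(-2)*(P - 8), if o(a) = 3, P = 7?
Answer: -3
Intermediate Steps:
o(-2)*(P - 8) = 3*(7 - 8) = 3*(-1) = -3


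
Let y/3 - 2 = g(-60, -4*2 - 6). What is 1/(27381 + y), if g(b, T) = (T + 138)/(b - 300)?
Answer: 30/821579 ≈ 3.6515e-5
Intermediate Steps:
g(b, T) = (138 + T)/(-300 + b)
y = 149/30 (y = 6 + 3*((138 + (-4*2 - 6))/(-300 - 60)) = 6 + 3*((138 + (-8 - 6))/(-360)) = 6 + 3*(-(138 - 14)/360) = 6 + 3*(-1/360*124) = 6 + 3*(-31/90) = 6 - 31/30 = 149/30 ≈ 4.9667)
1/(27381 + y) = 1/(27381 + 149/30) = 1/(821579/30) = 30/821579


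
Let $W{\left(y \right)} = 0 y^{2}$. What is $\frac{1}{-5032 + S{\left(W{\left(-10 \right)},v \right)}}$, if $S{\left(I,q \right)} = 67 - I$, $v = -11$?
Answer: $- \frac{1}{4965} \approx -0.00020141$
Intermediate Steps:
$W{\left(y \right)} = 0$
$\frac{1}{-5032 + S{\left(W{\left(-10 \right)},v \right)}} = \frac{1}{-5032 + \left(67 - 0\right)} = \frac{1}{-5032 + \left(67 + 0\right)} = \frac{1}{-5032 + 67} = \frac{1}{-4965} = - \frac{1}{4965}$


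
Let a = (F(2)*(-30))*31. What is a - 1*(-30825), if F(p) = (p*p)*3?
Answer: 19665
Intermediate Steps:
F(p) = 3*p² (F(p) = p²*3 = 3*p²)
a = -11160 (a = ((3*2²)*(-30))*31 = ((3*4)*(-30))*31 = (12*(-30))*31 = -360*31 = -11160)
a - 1*(-30825) = -11160 - 1*(-30825) = -11160 + 30825 = 19665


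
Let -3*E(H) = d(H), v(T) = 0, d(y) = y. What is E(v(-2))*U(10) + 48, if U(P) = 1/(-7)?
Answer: 48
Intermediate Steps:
U(P) = -⅐
E(H) = -H/3
E(v(-2))*U(10) + 48 = -⅓*0*(-⅐) + 48 = 0*(-⅐) + 48 = 0 + 48 = 48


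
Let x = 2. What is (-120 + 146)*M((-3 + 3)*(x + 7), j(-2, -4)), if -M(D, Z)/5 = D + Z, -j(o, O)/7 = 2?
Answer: 1820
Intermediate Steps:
j(o, O) = -14 (j(o, O) = -7*2 = -14)
M(D, Z) = -5*D - 5*Z (M(D, Z) = -5*(D + Z) = -5*D - 5*Z)
(-120 + 146)*M((-3 + 3)*(x + 7), j(-2, -4)) = (-120 + 146)*(-5*(-3 + 3)*(2 + 7) - 5*(-14)) = 26*(-0*9 + 70) = 26*(-5*0 + 70) = 26*(0 + 70) = 26*70 = 1820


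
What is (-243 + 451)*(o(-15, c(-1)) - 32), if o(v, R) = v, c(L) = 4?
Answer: -9776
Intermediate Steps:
(-243 + 451)*(o(-15, c(-1)) - 32) = (-243 + 451)*(-15 - 32) = 208*(-47) = -9776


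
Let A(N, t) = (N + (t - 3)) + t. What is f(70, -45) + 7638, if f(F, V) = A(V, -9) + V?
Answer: 7527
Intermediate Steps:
A(N, t) = -3 + N + 2*t (A(N, t) = (N + (-3 + t)) + t = (-3 + N + t) + t = -3 + N + 2*t)
f(F, V) = -21 + 2*V (f(F, V) = (-3 + V + 2*(-9)) + V = (-3 + V - 18) + V = (-21 + V) + V = -21 + 2*V)
f(70, -45) + 7638 = (-21 + 2*(-45)) + 7638 = (-21 - 90) + 7638 = -111 + 7638 = 7527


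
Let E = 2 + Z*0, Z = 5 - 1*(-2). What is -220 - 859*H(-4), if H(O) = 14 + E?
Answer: -13964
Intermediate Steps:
Z = 7 (Z = 5 + 2 = 7)
E = 2 (E = 2 + 7*0 = 2 + 0 = 2)
H(O) = 16 (H(O) = 14 + 2 = 16)
-220 - 859*H(-4) = -220 - 859*16 = -220 - 13744 = -13964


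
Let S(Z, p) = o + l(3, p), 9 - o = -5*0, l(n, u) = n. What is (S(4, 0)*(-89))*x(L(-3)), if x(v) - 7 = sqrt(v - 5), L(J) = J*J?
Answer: -9612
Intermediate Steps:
o = 9 (o = 9 - (-5)*0 = 9 - 1*0 = 9 + 0 = 9)
L(J) = J**2
S(Z, p) = 12 (S(Z, p) = 9 + 3 = 12)
x(v) = 7 + sqrt(-5 + v) (x(v) = 7 + sqrt(v - 5) = 7 + sqrt(-5 + v))
(S(4, 0)*(-89))*x(L(-3)) = (12*(-89))*(7 + sqrt(-5 + (-3)**2)) = -1068*(7 + sqrt(-5 + 9)) = -1068*(7 + sqrt(4)) = -1068*(7 + 2) = -1068*9 = -9612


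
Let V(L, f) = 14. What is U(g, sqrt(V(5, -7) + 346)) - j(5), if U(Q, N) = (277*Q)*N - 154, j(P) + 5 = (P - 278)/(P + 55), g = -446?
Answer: -2889/20 - 741252*sqrt(10) ≈ -2.3442e+6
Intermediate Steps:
j(P) = -5 + (-278 + P)/(55 + P) (j(P) = -5 + (P - 278)/(P + 55) = -5 + (-278 + P)/(55 + P))
U(Q, N) = -154 + 277*N*Q (U(Q, N) = 277*N*Q - 154 = -154 + 277*N*Q)
U(g, sqrt(V(5, -7) + 346)) - j(5) = (-154 + 277*sqrt(14 + 346)*(-446)) - (-553 - 4*5)/(55 + 5) = (-154 + 277*sqrt(360)*(-446)) - (-553 - 20)/60 = (-154 + 277*(6*sqrt(10))*(-446)) - (-573)/60 = (-154 - 741252*sqrt(10)) - 1*(-191/20) = (-154 - 741252*sqrt(10)) + 191/20 = -2889/20 - 741252*sqrt(10)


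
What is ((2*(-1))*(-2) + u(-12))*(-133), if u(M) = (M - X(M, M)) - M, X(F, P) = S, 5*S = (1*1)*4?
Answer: -2128/5 ≈ -425.60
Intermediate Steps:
S = ⅘ (S = ((1*1)*4)/5 = (1*4)/5 = (⅕)*4 = ⅘ ≈ 0.80000)
X(F, P) = ⅘
u(M) = -⅘ (u(M) = (M - 1*⅘) - M = (M - ⅘) - M = (-⅘ + M) - M = -⅘)
((2*(-1))*(-2) + u(-12))*(-133) = ((2*(-1))*(-2) - ⅘)*(-133) = (-2*(-2) - ⅘)*(-133) = (4 - ⅘)*(-133) = (16/5)*(-133) = -2128/5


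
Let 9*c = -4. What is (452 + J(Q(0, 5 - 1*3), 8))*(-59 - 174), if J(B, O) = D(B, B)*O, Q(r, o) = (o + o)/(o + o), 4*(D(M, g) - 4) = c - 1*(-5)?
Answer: -1034054/9 ≈ -1.1489e+5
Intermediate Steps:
c = -4/9 (c = (⅑)*(-4) = -4/9 ≈ -0.44444)
D(M, g) = 185/36 (D(M, g) = 4 + (-4/9 - 1*(-5))/4 = 4 + (-4/9 + 5)/4 = 4 + (¼)*(41/9) = 4 + 41/36 = 185/36)
Q(r, o) = 1 (Q(r, o) = (2*o)/((2*o)) = (2*o)*(1/(2*o)) = 1)
J(B, O) = 185*O/36
(452 + J(Q(0, 5 - 1*3), 8))*(-59 - 174) = (452 + (185/36)*8)*(-59 - 174) = (452 + 370/9)*(-233) = (4438/9)*(-233) = -1034054/9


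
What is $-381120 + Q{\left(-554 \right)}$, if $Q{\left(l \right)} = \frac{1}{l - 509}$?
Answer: $- \frac{405130561}{1063} \approx -3.8112 \cdot 10^{5}$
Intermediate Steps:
$Q{\left(l \right)} = \frac{1}{-509 + l}$
$-381120 + Q{\left(-554 \right)} = -381120 + \frac{1}{-509 - 554} = -381120 + \frac{1}{-1063} = -381120 - \frac{1}{1063} = - \frac{405130561}{1063}$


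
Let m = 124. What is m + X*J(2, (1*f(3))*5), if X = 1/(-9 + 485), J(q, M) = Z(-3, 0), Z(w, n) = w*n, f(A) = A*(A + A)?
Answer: 124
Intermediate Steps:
f(A) = 2*A² (f(A) = A*(2*A) = 2*A²)
Z(w, n) = n*w
J(q, M) = 0 (J(q, M) = 0*(-3) = 0)
X = 1/476 ≈ 0.0021008
m + X*J(2, (1*f(3))*5) = 124 + (1/476)*0 = 124 + 0 = 124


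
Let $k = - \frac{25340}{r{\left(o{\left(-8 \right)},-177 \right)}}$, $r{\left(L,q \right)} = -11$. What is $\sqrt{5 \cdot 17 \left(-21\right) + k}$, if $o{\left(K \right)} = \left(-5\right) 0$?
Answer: $\frac{\sqrt{62755}}{11} \approx 22.774$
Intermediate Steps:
$o{\left(K \right)} = 0$
$k = \frac{25340}{11}$ ($k = - \frac{25340}{-11} = \left(-25340\right) \left(- \frac{1}{11}\right) = \frac{25340}{11} \approx 2303.6$)
$\sqrt{5 \cdot 17 \left(-21\right) + k} = \sqrt{5 \cdot 17 \left(-21\right) + \frac{25340}{11}} = \sqrt{85 \left(-21\right) + \frac{25340}{11}} = \sqrt{-1785 + \frac{25340}{11}} = \sqrt{\frac{5705}{11}} = \frac{\sqrt{62755}}{11}$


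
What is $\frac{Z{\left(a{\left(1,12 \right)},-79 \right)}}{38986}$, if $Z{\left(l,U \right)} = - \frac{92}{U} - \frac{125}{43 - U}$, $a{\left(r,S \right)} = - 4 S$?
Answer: $\frac{1349}{375747068} \approx 3.5902 \cdot 10^{-6}$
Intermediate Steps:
$Z{\left(l,U \right)} = - \frac{125}{43 - U} - \frac{92}{U}$
$\frac{Z{\left(a{\left(1,12 \right)},-79 \right)}}{38986} = \frac{\frac{1}{-79} \frac{1}{-43 - 79} \left(3956 + 33 \left(-79\right)\right)}{38986} = - \frac{3956 - 2607}{79 \left(-122\right)} \frac{1}{38986} = \left(- \frac{1}{79}\right) \left(- \frac{1}{122}\right) 1349 \cdot \frac{1}{38986} = \frac{1349}{9638} \cdot \frac{1}{38986} = \frac{1349}{375747068}$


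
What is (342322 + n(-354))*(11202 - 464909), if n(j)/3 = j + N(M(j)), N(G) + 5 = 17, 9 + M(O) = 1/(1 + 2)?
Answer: -154848384272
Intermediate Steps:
M(O) = -26/3 (M(O) = -9 + 1/(1 + 2) = -9 + 1/3 = -9 + ⅓ = -26/3)
N(G) = 12 (N(G) = -5 + 17 = 12)
n(j) = 36 + 3*j (n(j) = 3*(j + 12) = 3*(12 + j) = 36 + 3*j)
(342322 + n(-354))*(11202 - 464909) = (342322 + (36 + 3*(-354)))*(11202 - 464909) = (342322 + (36 - 1062))*(-453707) = (342322 - 1026)*(-453707) = 341296*(-453707) = -154848384272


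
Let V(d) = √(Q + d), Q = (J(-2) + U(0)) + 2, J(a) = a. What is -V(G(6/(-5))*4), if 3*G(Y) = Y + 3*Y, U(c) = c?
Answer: -4*I*√10/5 ≈ -2.5298*I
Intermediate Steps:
G(Y) = 4*Y/3 (G(Y) = (Y + 3*Y)/3 = (4*Y)/3 = 4*Y/3)
Q = 0 (Q = (-2 + 0) + 2 = -2 + 2 = 0)
V(d) = √d (V(d) = √(0 + d) = √d)
-V(G(6/(-5))*4) = -√((4*(6/(-5))/3)*4) = -√((4*(6*(-⅕))/3)*4) = -√(((4/3)*(-6/5))*4) = -√(-8/5*4) = -√(-32/5) = -4*I*√10/5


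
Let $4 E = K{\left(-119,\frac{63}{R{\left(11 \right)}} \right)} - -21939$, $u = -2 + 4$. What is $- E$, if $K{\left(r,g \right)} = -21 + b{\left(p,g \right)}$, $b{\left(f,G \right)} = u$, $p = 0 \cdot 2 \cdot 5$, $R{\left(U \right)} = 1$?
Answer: $-5480$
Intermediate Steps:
$u = 2$
$p = 0$ ($p = 0 \cdot 5 = 0$)
$b{\left(f,G \right)} = 2$
$K{\left(r,g \right)} = -19$ ($K{\left(r,g \right)} = -21 + 2 = -19$)
$E = 5480$ ($E = \frac{-19 - -21939}{4} = \frac{-19 + 21939}{4} = \frac{1}{4} \cdot 21920 = 5480$)
$- E = \left(-1\right) 5480 = -5480$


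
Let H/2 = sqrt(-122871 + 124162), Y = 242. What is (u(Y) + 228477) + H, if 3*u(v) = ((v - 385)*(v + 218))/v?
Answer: 7536751/33 + 2*sqrt(1291) ≈ 2.2846e+5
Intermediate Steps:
H = 2*sqrt(1291) (H = 2*sqrt(-122871 + 124162) = 2*sqrt(1291) ≈ 71.861)
u(v) = (-385 + v)*(218 + v)/(3*v) (u(v) = (((v - 385)*(v + 218))/v)/3 = (((-385 + v)*(218 + v))/v)/3 = ((-385 + v)*(218 + v)/v)/3 = (-385 + v)*(218 + v)/(3*v))
(u(Y) + 228477) + H = ((1/3)*(-83930 + 242*(-167 + 242))/242 + 228477) + 2*sqrt(1291) = ((1/3)*(1/242)*(-83930 + 242*75) + 228477) + 2*sqrt(1291) = ((1/3)*(1/242)*(-83930 + 18150) + 228477) + 2*sqrt(1291) = ((1/3)*(1/242)*(-65780) + 228477) + 2*sqrt(1291) = (-2990/33 + 228477) + 2*sqrt(1291) = 7536751/33 + 2*sqrt(1291)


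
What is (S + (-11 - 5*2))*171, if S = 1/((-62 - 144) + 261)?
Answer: -197334/55 ≈ -3587.9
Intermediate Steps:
S = 1/55 (S = 1/(-206 + 261) = 1/55 ≈ 0.018182)
(S + (-11 - 5*2))*171 = (1/55 + (-11 - 5*2))*171 = (1/55 + (-11 - 10))*171 = (1/55 - 21)*171 = -1154/55*171 = -197334/55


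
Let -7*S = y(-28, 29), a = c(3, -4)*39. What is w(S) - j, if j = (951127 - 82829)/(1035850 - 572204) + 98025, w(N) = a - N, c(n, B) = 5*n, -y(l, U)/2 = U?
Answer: -158138316617/1622761 ≈ -97450.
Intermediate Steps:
y(l, U) = -2*U
a = 585 (a = (5*3)*39 = 15*39 = 585)
S = 58/7 (S = -(-2)*29/7 = -⅐*(-58) = 58/7 ≈ 8.2857)
w(N) = 585 - N
j = 22724883724/231823 (j = 868298/463646 + 98025 = 868298*(1/463646) + 98025 = 434149/231823 + 98025 = 22724883724/231823 ≈ 98027.)
w(S) - j = (585 - 1*58/7) - 1*22724883724/231823 = (585 - 58/7) - 22724883724/231823 = 4037/7 - 22724883724/231823 = -158138316617/1622761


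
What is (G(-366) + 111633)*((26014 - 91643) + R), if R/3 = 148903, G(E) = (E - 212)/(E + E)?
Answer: 7785077032180/183 ≈ 4.2541e+10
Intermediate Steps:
G(E) = (-212 + E)/(2*E) (G(E) = (-212 + E)/((2*E)) = (-212 + E)*(1/(2*E)) = (-212 + E)/(2*E))
R = 446709 (R = 3*148903 = 446709)
(G(-366) + 111633)*((26014 - 91643) + R) = ((½)*(-212 - 366)/(-366) + 111633)*((26014 - 91643) + 446709) = ((½)*(-1/366)*(-578) + 111633)*(-65629 + 446709) = (289/366 + 111633)*381080 = (40857967/366)*381080 = 7785077032180/183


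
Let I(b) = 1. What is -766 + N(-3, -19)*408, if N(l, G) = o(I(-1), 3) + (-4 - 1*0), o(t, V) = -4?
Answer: -4030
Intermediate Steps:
N(l, G) = -8 (N(l, G) = -4 + (-4 - 1*0) = -4 + (-4 + 0) = -4 - 4 = -8)
-766 + N(-3, -19)*408 = -766 - 8*408 = -766 - 3264 = -4030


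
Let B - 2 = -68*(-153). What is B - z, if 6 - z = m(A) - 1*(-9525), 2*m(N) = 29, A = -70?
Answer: 39879/2 ≈ 19940.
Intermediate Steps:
m(N) = 29/2 (m(N) = (½)*29 = 29/2)
B = 10406 (B = 2 - 68*(-153) = 2 + 10404 = 10406)
z = -19067/2 (z = 6 - (29/2 - 1*(-9525)) = 6 - (29/2 + 9525) = 6 - 1*19079/2 = 6 - 19079/2 = -19067/2 ≈ -9533.5)
B - z = 10406 - 1*(-19067/2) = 10406 + 19067/2 = 39879/2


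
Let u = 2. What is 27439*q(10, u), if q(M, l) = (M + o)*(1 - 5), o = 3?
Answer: -1426828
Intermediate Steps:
q(M, l) = -12 - 4*M (q(M, l) = (M + 3)*(1 - 5) = (3 + M)*(-4) = -12 - 4*M)
27439*q(10, u) = 27439*(-12 - 4*10) = 27439*(-12 - 40) = 27439*(-52) = -1426828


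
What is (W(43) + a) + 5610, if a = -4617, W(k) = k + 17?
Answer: 1053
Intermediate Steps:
W(k) = 17 + k
(W(43) + a) + 5610 = ((17 + 43) - 4617) + 5610 = (60 - 4617) + 5610 = -4557 + 5610 = 1053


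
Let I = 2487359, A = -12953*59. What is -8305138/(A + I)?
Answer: -4152569/861566 ≈ -4.8198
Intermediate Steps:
A = -764227
-8305138/(A + I) = -8305138/(-764227 + 2487359) = -8305138/1723132 = -8305138*1/1723132 = -4152569/861566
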